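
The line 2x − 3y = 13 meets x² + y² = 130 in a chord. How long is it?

6√13

Express y = (−13 + 2x)/3 and substitute into the circle:
13x² − 52x − 1001 = 0  ⟹  x² − 4x − 77 = 0
x = 11 or x = −7, giving (11, 3) and (−7, −9).
|(11, 3) − (−7, −9)| = √((18)² + (12)²) = 6√13.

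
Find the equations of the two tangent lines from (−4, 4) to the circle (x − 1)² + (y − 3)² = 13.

A line y − (4) = m(x − (−4)) is tangent when its distance from (1, 3) is √13:
[m·(5) − (−1)]² = 13(m² + 1)
6m² + 5m − 6 = 0, so m = 2/3 or m = −3/2.
With m = 2/3: 2x − 3y = −20. With m = −3/2: 3x + 2y = −4.

2x − 3y = −20 and 3x + 2y = −4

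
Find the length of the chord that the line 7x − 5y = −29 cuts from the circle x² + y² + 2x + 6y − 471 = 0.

5√74

Substitute y = (29 + 7x)/5:
74x² + 666x − 10064 = 0  ⟹  x² + 9x − 136 = 0
x = 8 or x = −17, giving (8, 17) and (−17, −18).
Chord length = distance between (8, 17) and (−17, −18) = √1850 = 5√74.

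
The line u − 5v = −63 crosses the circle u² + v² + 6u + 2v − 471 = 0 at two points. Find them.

(−23, 8) and (12, 15)

Express v = (63 + u)/5 and substitute into the circle:
26u² + 286u − 7176 = 0  ⟹  u² + 11u − 276 = 0
u = 12 or u = −23, giving (12, 15) and (−23, 8).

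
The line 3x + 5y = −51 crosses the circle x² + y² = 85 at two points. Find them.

Substitute y = (−51 − 3x)/5:
34x² + 306x + 476 = 0  ⟹  x² + 9x + 14 = 0
x = −2 or x = −7, giving (−2, −9) and (−7, −6).

(−7, −6) and (−2, −9)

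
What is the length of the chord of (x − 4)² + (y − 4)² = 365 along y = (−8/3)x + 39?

4√73

Express y = (117 − 8x)/3 and substitute into the circle:
73x² − 1752x + 7884 = 0  ⟹  x² − 24x + 108 = 0
x = 18 or x = 6, giving (18, −9) and (6, 23).
|(18, −9) − (6, 23)| = √((12)² + (−32)²) = 4√73.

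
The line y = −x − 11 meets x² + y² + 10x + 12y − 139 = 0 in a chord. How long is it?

20√2

The distance from (−5, −6) to the line is 0/√2, and r² = 200.
Chord = 2√(r² − d²) = 2·√(200) = 20√2.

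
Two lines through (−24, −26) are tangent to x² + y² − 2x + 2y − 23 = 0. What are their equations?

A line y − (−26) = m(x − (−24)) is tangent when its distance from (1, −1) is 5:
[m·(25) − (25)]² = 25(m² + 1)
12m² − 25m + 12 = 0, so m = 3/4 or m = 4/3.
Through (−24, −26) these give 3x − 4y = 32 and 4x − 3y = −18.

3x − 4y = 32 and 4x − 3y = −18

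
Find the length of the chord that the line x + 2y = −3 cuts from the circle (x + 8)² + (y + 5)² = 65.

4√5

The distance from (−8, −5) to the line is 15/√5, and r² = 65.
Chord = 2√(r² − d²) = 2·√(20) = 4√5.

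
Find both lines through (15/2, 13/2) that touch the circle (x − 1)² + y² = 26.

Let a tangent through (15/2, 13/2) have slope m. Its distance from (1, 0) must equal √26:
(−13/2m − (−13/2))² = 26(m² + 1)
5m² − 26m + 5 = 0, so m = 5 or m = 1/5.
With m = 5: 5x − y = 31. With m = 1/5: x − 5y = −25.

5x − y = 31 and x − 5y = −25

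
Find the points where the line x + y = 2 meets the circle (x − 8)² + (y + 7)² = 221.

From the line, y = −x + 2. Substituting:
2x² − 34x − 76 = 0  ⟹  x² − 17x − 38 = 0
x = 19 or x = −2, giving (19, −17) and (−2, 4).

(−2, 4) and (19, −17)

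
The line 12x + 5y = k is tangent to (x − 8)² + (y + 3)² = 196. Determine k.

k = −101 or k = 263

For a tangent, require d(centre, line) = r = 14.
|12·8 + 5·(−3) − k| / √169 = 14
|k − (81)| = 14·13, so k = 263 or k = −101.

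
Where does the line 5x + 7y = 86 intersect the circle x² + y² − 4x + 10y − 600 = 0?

From the line, y = (86 − 5x)/7. Substituting:
74x² − 1406x − 15984 = 0  ⟹  x² − 19x − 216 = 0
x = 27 or x = −8, giving (27, −7) and (−8, 18).

(−8, 18) and (27, −7)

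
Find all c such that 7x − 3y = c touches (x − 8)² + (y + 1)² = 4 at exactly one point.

Tangency holds when the distance from the centre (8, −1) to the line equals the radius 2:
|7·8 − 3·(−1) − c| / √58 = 2
|c − (59)| = 2√58.

c = 59 ± 2√58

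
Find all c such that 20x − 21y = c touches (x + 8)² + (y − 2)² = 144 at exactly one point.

c = −550 or c = 146

For a tangent, require d(centre, line) = r = 12.
|20·(−8) − 21·2 − c| / √841 = 12
|c − (−202)| = 12·29, so c = 146 or c = −550.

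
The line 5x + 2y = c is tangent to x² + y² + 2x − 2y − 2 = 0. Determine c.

For a tangent, require d(centre, line) = r = 2.
|5·(−1) + 2·1 − c| / √29 = 2
|c − (−3)| = 2√29.

c = −3 ± 2√29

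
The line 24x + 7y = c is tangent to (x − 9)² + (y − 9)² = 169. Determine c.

c = −46 or c = 604

Tangency holds when the distance from the centre (9, 9) to the line equals the radius 13:
|24·9 + 7·9 − c| / √625 = 13
|c − (279)| = 13·25, so c = 604 or c = −46.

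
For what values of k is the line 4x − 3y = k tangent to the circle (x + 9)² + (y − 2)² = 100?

k = −92 or k = 8

The line touches the circle iff its distance from (−9, 2) is 10:
|4·(−9) − 3·2 − k| / √25 = 10
|k − (−42)| = 10·5, so k = 8 or k = −92.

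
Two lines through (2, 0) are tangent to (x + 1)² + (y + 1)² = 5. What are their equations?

A line y − (0) = m(x − (2)) is tangent when its distance from (−1, −1) is √5:
(−3m − (−1))² = 5(m² + 1)
2m² − 3m − 2 = 0, so m = −1/2 or m = 2.
With m = −1/2: x + 2y = 2. With m = 2: 2x − y = 4.

x + 2y = 2 and 2x − y = 4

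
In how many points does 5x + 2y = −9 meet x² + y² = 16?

2

d² = (5·0 + 2·0 − (−9))²/29 = 81/29; r² = 16.
Since d² < r², the line cuts the circle twice.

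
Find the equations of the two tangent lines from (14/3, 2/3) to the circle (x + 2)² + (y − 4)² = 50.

A line y − (2/3) = m(x − (14/3)) is tangent when its distance from (−2, 4) is 5√2:
[m·(−20/3) − (10/3)]² = 50(m² + 1)
m² − 8m + 7 = 0, so m = 1 or m = 7.
With m = 1: x − y = 4. With m = 7: 7x − y = 32.

x − y = 4 and 7x − y = 32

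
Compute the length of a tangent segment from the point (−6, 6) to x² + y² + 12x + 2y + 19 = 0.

With centre O = (−6, −1), |OP|² = 49 and r² = 18.
By the tangent–radius right angle, tangent length = √(|PO|² − r²) = √31.

√31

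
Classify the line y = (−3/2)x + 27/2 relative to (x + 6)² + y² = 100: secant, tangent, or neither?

neither

Centre (−6, 0), r² = 100. Distance² from centre to line = (−45)²/13 = 2025/13.
Since d² > r², the line lies outside the circle.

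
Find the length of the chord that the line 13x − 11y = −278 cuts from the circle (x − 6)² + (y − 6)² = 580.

2√290

The distance from (6, 6) to the line is 290/√290, and r² = 580.
Chord = 2√(r² − d²) = 2·√(290) = 2√290.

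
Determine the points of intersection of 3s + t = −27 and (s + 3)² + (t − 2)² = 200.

(−13, 12) and (−5, −12)

Substitute t = −3s − 27:
10s² + 180s + 650 = 0  ⟹  s² + 18s + 65 = 0
s = −5 or s = −13, giving (−5, −12) and (−13, 12).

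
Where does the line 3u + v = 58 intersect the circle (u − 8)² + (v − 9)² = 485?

From the line, v = −3u + 58. Substituting:
10u² − 310u + 1980 = 0  ⟹  u² − 31u + 198 = 0
u = 22 or u = 9, giving (22, −8) and (9, 31).

(9, 31) and (22, −8)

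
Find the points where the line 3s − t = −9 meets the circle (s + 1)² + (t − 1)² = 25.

(−4, −3) and (−1, 6)

Express t = 3s + 9 and substitute into the circle:
10s² + 50s + 40 = 0  ⟹  s² + 5s + 4 = 0
s = −1 or s = −4, giving (−1, 6) and (−4, −3).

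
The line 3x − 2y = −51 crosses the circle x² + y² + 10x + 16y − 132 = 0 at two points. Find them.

(−19, −3) and (−15, 3)

Substitute y = (51 + 3x)/2:
13x² + 442x + 3705 = 0  ⟹  x² + 34x + 285 = 0
x = −15 or x = −19, giving (−15, 3) and (−19, −3).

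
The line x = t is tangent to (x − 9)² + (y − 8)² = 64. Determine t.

t = 1 or t = 17

Tangency holds when the distance from the centre (9, 8) to the line equals the radius 8:
|1·9 + 0·8 − t| / √1 = 8
|t − (9)| = 8, so t = 17 or t = 1.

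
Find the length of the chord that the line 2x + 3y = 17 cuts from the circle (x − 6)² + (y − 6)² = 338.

The distance from (6, 6) to the line is 13/√13, and r² = 338.
Chord = 2√(r² − d²) = 2·√(325) = 10√13.

10√13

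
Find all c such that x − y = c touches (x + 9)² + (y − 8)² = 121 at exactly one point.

For a tangent, require d(centre, line) = r = 11.
|1·(−9) − 1·8 − c| / √2 = 11
|c − (−17)| = 11√2.

c = −17 ± 11√2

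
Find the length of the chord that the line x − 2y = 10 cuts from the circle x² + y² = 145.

10√5

Express y = (−10 + x)/2 and substitute into the circle:
5x² − 20x − 480 = 0  ⟹  x² − 4x − 96 = 0
x = 12 or x = −8, giving (12, 1) and (−8, −9).
|(12, 1) − (−8, −9)| = √((20)² + (10)²) = 10√5.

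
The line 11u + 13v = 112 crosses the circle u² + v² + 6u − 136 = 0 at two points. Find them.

Substitute v = (112 − 11u)/13:
290u² − 1450u − 10440 = 0  ⟹  u² − 5u − 36 = 0
u = 9 or u = −4, giving (9, 1) and (−4, 12).

(−4, 12) and (9, 1)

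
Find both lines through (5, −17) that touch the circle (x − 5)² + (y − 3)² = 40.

Let a tangent through (5, −17) have slope m. Its distance from (5, 3) must equal 2√10:
(0m − (20))² = 40(m² + 1)
m² − 9 = 0, so m = −3 or m = 3.
Through (5, −17) these give 3x + y = −2 and 3x − y = 32.

3x + y = −2 and 3x − y = 32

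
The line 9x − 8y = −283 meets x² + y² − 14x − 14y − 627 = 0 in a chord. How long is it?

2√145

Express y = (283 + 9x)/8 and substitute into the circle:
145x² + 3190x + 8265 = 0  ⟹  x² + 22x + 57 = 0
x = −3 or x = −19, giving (−3, 32) and (−19, 14).
Chord length = distance between (−3, 32) and (−19, 14) = √580 = 2√145.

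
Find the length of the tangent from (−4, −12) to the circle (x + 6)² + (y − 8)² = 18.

√386

Centre (−6, 8), r² = 18. |PO|² = (2)² + (−20)² = 404.
By the tangent–radius right angle, tangent length = √(|PO|² − r²) = √386.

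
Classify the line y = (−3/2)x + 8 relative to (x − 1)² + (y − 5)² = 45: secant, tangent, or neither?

Centre (1, 5), r² = 45. Distance² from centre to line = (−3)²/13 = 9/13.
Since d² < r², the line cuts the circle twice.

secant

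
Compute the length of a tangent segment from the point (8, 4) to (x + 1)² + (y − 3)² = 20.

√62

Centre (−1, 3), r² = 20. |PO|² = (9)² + (1)² = 82.
The tangent meets the radius at right angles, so tangent² = |PO|² − r² = 82 − 20 = 62.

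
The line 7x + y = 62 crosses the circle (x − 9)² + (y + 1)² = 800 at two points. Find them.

(5, 27) and (13, −29)

Substitute y = −7x + 62:
50x² − 900x + 3250 = 0  ⟹  x² − 18x + 65 = 0
x = 13 or x = 5, giving (13, −29) and (5, 27).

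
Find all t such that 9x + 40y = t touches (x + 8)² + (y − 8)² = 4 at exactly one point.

t = 166 or t = 330

For a tangent, require d(centre, line) = r = 2.
|9·(−8) + 40·8 − t| / √1681 = 2
|t − (248)| = 2·41, so t = 330 or t = 166.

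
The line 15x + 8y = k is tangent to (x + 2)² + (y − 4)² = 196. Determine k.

k = −236 or k = 240

For a tangent, require d(centre, line) = r = 14.
|15·(−2) + 8·4 − k| / √289 = 14
|k − (2)| = 14·17, so k = 240 or k = −236.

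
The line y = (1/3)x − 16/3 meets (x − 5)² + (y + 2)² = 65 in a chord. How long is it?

Centre (5, −2), r² = 65. Perpendicular distance d from centre to line = |−5| / √10 = 5/√10.
Half the chord is √(r² − d²) = √(125/2), so the full chord is 5√10.

5√10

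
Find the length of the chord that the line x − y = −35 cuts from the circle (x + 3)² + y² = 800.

24√2

Express y = x + 35 and substitute into the circle:
2x² + 76x + 434 = 0  ⟹  x² + 38x + 217 = 0
x = −7 or x = −31, giving (−7, 28) and (−31, 4).
|(−7, 28) − (−31, 4)| = √((24)² + (24)²) = 24√2.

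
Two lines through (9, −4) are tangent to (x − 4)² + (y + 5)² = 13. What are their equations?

2x + 3y = 6 and 3x − 2y = 35

A line y − (−4) = m(x − (9)) is tangent when its distance from (4, −5) is √13:
(−5m − (−1))² = 13(m² + 1)
6m² − 5m − 6 = 0, so m = −2/3 or m = 3/2.
With m = −2/3: 2x + 3y = 6. With m = 3/2: 3x − 2y = 35.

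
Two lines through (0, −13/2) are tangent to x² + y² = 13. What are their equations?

3x + 2y = −13 and 3x − 2y = 13

Write the tangent as mx − y + (−13/2 − m·(0)) = 0 and set its distance from the centre to √13:
[m·(0) − (13/2)]² = 13(m² + 1)
4m² − 9 = 0, so m = −3/2 or m = 3/2.
Through (0, −13/2) these give 3x + 2y = −13 and 3x − 2y = 13.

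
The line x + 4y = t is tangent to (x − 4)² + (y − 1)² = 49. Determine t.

t = 8 ± 7√17

The line touches the circle iff its distance from (4, 1) is 7:
|1·4 + 4·1 − t| / √17 = 7
|t − (8)| = 7√17.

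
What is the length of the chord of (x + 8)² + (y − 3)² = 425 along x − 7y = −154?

Substitute y = (154 + x)/7:
50x² + 1050x = 0  ⟹  x² + 21x = 0
x = 0 or x = −21, giving (0, 22) and (−21, 19).
Chord length = distance between (0, 22) and (−21, 19) = √450 = 15√2.

15√2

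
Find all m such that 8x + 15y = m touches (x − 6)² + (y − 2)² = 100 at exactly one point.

Tangency holds when the distance from the centre (6, 2) to the line equals the radius 10:
|8·6 + 15·2 − m| / √289 = 10
|m − (78)| = 10·17, so m = 248 or m = −92.

m = −92 or m = 248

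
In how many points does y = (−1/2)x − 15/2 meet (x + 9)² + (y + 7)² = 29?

2

Substituting the line into the circle gives 5x² + 74x + 209 = 0.
Δ = 5476 − 4180 = 1296.
Two real roots: the line is a secant.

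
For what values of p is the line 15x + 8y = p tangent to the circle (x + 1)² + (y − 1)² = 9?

Tangency holds when the distance from the centre (−1, 1) to the line equals the radius 3:
|15·(−1) + 8·1 − p| / √289 = 3
|p − (−7)| = 3·17, so p = 44 or p = −58.

p = −58 or p = 44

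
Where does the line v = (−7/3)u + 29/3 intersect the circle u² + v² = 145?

From the line, v = (29 − 7u)/3. Substituting:
58u² − 406u − 464 = 0  ⟹  u² − 7u − 8 = 0
u = 8 or u = −1, giving (8, −9) and (−1, 12).

(−1, 12) and (8, −9)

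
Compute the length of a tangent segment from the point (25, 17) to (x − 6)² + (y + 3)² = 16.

√745

The centre is (6, −3) and r = 4. The square of the distance from P to the centre is 361 + 400 = 761.
The tangent meets the radius at right angles, so tangent² = |PO|² − r² = 761 − 16 = 745.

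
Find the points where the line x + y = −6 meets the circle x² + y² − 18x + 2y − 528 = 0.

(−14, 8) and (18, −24)

From the line, y = −x − 6. Substituting:
2x² − 8x − 504 = 0  ⟹  x² − 4x − 252 = 0
x = 18 or x = −14, giving (18, −24) and (−14, 8).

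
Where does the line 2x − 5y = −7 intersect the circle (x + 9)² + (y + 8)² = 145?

(−21, −7) and (−1, 1)

Substitute y = (7 + 2x)/5:
29x² + 638x + 609 = 0  ⟹  x² + 22x + 21 = 0
x = −1 or x = −21, giving (−1, 1) and (−21, −7).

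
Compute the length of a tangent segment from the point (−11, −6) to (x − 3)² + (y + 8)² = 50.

With centre O = (3, −8), |OP|² = 200 and r² = 50.
The tangent meets the radius at right angles, so tangent² = |PO|² − r² = 200 − 50 = 150.

5√6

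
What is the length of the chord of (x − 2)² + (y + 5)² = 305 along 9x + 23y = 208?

√610

From the line, y = (208 − 9x)/23. Substituting:
610x² − 7930x − 54900 = 0  ⟹  x² − 13x − 90 = 0
x = 18 or x = −5, giving (18, 2) and (−5, 11).
Chord length = distance between (18, 2) and (−5, 11) = √610 = √610.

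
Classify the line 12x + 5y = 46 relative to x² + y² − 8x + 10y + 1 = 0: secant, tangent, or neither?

Substituting the line into the circle gives 169x² − 1904x + 4441 = 0.
Discriminant = (−1904)² − 4·169·(4441) = 623100 > 0.
Two real roots: the line is a secant.

secant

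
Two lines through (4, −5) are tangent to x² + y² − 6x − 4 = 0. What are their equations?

Let a tangent through (4, −5) have slope m. Its distance from (3, 0) must equal √13:
(−1m − (5))² = 13(m² + 1)
6m² − 5m − 6 = 0, so m = 3/2 or m = −2/3.
With m = 3/2: 3x − 2y = 22. With m = −2/3: 2x + 3y = −7.

3x − 2y = 22 and 2x + 3y = −7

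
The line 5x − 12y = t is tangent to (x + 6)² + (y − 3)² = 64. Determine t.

t = −170 or t = 38

For a tangent, require d(centre, line) = r = 8.
|5·(−6) − 12·3 − t| / √169 = 8
|t − (−66)| = 8·13, so t = 38 or t = −170.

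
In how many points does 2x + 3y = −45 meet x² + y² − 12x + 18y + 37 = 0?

2

Substituting the line into the circle gives 13x² − 36x − 72 = 0.
Discriminant = (−36)² − 4·13·(−72) = 5040 > 0.
Two real roots: the line is a secant.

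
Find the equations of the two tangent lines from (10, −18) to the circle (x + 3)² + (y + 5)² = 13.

Let a tangent through (10, −18) have slope m. Its distance from (−3, −5) must equal √13:
(−13m − (13))² = 13(m² + 1)
6m² + 13m + 6 = 0, so m = −3/2 or m = −2/3.
Through (10, −18) these give 3x + 2y = −6 and 2x + 3y = −34.

3x + 2y = −6 and 2x + 3y = −34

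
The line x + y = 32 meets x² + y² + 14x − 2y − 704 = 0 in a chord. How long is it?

8√2

Centre (−7, 1), r² = 754. Perpendicular distance d from centre to line = |−38| / √2 = 38/√2.
Chord = 2√(r² − d²) = 2·√(32) = 8√2.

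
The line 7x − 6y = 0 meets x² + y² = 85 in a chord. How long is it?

2√85

The distance from (0, 0) to the line is 0/√85, and r² = 85.
Half the chord is √(r² − d²) = √(85), so the full chord is 2√85.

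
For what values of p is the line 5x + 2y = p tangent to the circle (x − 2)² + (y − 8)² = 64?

p = 26 ± 8√29

The line touches the circle iff its distance from (2, 8) is 8:
|5·2 + 2·8 − p| / √29 = 8
|p − (26)| = 8√29.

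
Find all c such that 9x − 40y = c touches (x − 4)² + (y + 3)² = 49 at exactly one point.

c = −131 or c = 443

For a tangent, require d(centre, line) = r = 7.
|9·4 − 40·(−3) − c| / √1681 = 7
|c − (156)| = 7·41, so c = 443 or c = −131.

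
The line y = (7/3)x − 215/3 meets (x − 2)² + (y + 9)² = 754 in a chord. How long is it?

The distance from (2, −9) to the line is 174/√58, and r² = 754.
Half the chord is √(r² − d²) = √(232), so the full chord is 4√58.

4√58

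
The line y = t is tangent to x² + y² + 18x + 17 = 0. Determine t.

The line touches the circle iff its distance from (−9, 0) is 8:
|0·(−9) + 1·0 − t| / √1 = 8
|t| = 8, so t = 8 or t = −8.

t = −8 or t = 8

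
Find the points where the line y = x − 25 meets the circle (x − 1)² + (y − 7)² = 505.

(13, −12) and (20, −5)

From the line, y = x − 25. Substituting:
2x² − 66x + 520 = 0  ⟹  x² − 33x + 260 = 0
x = 20 or x = 13, giving (20, −5) and (13, −12).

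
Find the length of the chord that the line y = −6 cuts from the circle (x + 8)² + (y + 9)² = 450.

Substitute y = −6:
x² + 16x − 377 = 0
x = 13 or x = −29, giving (13, −6) and (−29, −6).
Chord length = distance between (13, −6) and (−29, −6) = √1764 = 42.

42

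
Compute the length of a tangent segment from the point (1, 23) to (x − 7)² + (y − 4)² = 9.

2√97

With centre O = (7, 4), |OP|² = 397 and r² = 9.
By the tangent–radius right angle, tangent length = √(|PO|² − r²) = √388 = 2√97.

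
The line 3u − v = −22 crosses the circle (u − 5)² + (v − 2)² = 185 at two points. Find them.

Substitute v = 3u + 22:
10u² + 110u + 240 = 0  ⟹  u² + 11u + 24 = 0
u = −3 or u = −8, giving (−3, 13) and (−8, −2).

(−8, −2) and (−3, 13)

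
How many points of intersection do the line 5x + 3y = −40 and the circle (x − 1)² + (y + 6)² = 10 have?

0

Substituting the line into the circle gives 34x² + 202x + 403 = 0.
Discriminant = (202)² − 4·34·(403) = −14004 < 0.
No real roots: the line does not meet the circle.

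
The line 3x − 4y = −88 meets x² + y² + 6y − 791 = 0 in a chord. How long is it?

40

Express y = (88 + 3x)/4 and substitute into the circle:
25x² + 600x − 2800 = 0  ⟹  x² + 24x − 112 = 0
x = 4 or x = −28, giving (4, 25) and (−28, 1).
Chord length = distance between (4, 25) and (−28, 1) = √1600 = 40.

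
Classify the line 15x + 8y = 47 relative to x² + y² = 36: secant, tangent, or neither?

Centre (0, 0), r² = 36. Distance² from centre to line = (−47)²/289 = 2209/289.
Since d² < r², the line cuts the circle twice.

secant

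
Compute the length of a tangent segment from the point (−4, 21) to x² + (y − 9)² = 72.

2√22

The centre is (0, 9) and r = 6√2. The square of the distance from P to the centre is 16 + 144 = 160.
Power of the point: PT² = |PO|² − r² = 88, so PT = 2√22.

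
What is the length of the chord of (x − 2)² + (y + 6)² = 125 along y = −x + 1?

15√2

Express y = −x + 1 and substitute into the circle:
2x² − 18x − 72 = 0  ⟹  x² − 9x − 36 = 0
x = 12 or x = −3, giving (12, −11) and (−3, 4).
Chord length = distance between (12, −11) and (−3, 4) = √450 = 15√2.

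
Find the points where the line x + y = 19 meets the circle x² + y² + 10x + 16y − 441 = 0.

(8, 11) and (14, 5)

From the line, y = −x + 19. Substituting:
2x² − 44x + 224 = 0  ⟹  x² − 22x + 112 = 0
x = 14 or x = 8, giving (14, 5) and (8, 11).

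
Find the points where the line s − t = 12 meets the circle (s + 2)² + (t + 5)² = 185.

(−6, −18) and (11, −1)

Substitute t = s − 12:
2s² − 10s − 132 = 0  ⟹  s² − 5s − 66 = 0
s = 11 or s = −6, giving (11, −1) and (−6, −18).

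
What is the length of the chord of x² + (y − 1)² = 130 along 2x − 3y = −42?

Centre (0, 1), r² = 130. Perpendicular distance d from centre to line = |39| / √13 = 39/√13.
Half the chord is √(r² − d²) = √(13), so the full chord is 2√13.

2√13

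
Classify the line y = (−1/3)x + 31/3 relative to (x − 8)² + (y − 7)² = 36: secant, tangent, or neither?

secant

Substituting the line into the circle gives 10x² − 164x + 352 = 0.
Δ = 26896 − 14080 = 12816.
Two real roots: the line is a secant.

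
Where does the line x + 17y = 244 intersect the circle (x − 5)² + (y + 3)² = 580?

Express y = (244 − x)/17 and substitute into the circle:
290x² − 3480x − 73370 = 0  ⟹  x² − 12x − 253 = 0
x = 23 or x = −11, giving (23, 13) and (−11, 15).

(−11, 15) and (23, 13)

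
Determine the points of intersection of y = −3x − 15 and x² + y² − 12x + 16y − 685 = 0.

From the line, y = −3x − 15. Substituting:
10x² + 30x − 700 = 0  ⟹  x² + 3x − 70 = 0
x = 7 or x = −10, giving (7, −36) and (−10, 15).

(−10, 15) and (7, −36)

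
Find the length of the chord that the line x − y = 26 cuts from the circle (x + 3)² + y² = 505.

Substitute y = x − 26:
2x² − 46x + 180 = 0  ⟹  x² − 23x + 90 = 0
x = 18 or x = 5, giving (18, −8) and (5, −21).
|(18, −8) − (5, −21)| = √((13)² + (13)²) = 13√2.

13√2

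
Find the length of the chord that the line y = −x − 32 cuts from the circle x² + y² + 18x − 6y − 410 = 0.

18√2

Centre (−9, 3), r² = 500. Perpendicular distance d from centre to line = |26| / √2 = 26/√2.
Chord = 2√(r² − d²) = 2·√(162) = 18√2.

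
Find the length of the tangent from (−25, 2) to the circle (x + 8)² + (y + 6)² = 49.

Centre (−8, −6), r² = 49. |PO|² = (−17)² + (8)² = 353.
By the tangent–radius right angle, tangent length = √(|PO|² − r²) = √304 = 4√19.

4√19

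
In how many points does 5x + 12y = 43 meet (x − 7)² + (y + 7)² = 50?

0

Substituting the line into the circle gives 169x² − 3286x + 15985 = 0.
Discriminant = (−3286)² − 4·169·(15985) = −8064 < 0.
No real roots: the line does not meet the circle.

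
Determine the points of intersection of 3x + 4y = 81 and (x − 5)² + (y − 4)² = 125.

(7, 15) and (15, 9)

Express y = (81 − 3x)/4 and substitute into the circle:
25x² − 550x + 2625 = 0  ⟹  x² − 22x + 105 = 0
x = 15 or x = 7, giving (15, 9) and (7, 15).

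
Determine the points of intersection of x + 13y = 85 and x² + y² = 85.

(−6, 7) and (7, 6)

From the line, y = (85 − x)/13. Substituting:
170x² − 170x − 7140 = 0  ⟹  x² − x − 42 = 0
x = 7 or x = −6, giving (7, 6) and (−6, 7).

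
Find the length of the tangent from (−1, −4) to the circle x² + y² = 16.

1

With centre O = (0, 0), |OP|² = 17 and r² = 16.
The tangent meets the radius at right angles, so tangent² = |PO|² − r² = 17 − 16 = 1.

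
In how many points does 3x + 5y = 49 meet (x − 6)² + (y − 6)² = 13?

Substituting the line into the circle gives 34x² − 414x + 936 = 0.
Discriminant = (−414)² − 4·34·(936) = 44100 > 0.
Two real roots: the line is a secant.

2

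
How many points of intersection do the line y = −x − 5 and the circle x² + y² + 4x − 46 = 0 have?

2

Substituting the line into the circle gives 2x² + 14x − 21 = 0.
Δ = 196 − (−168) = 364.
Two real roots: the line is a secant.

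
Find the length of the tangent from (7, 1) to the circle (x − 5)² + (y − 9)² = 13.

√55

With centre O = (5, 9), |OP|² = 68 and r² = 13.
By the tangent–radius right angle, tangent length = √(|PO|² − r²) = √55.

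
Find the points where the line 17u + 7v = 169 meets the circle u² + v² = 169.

(5, 12) and (12, −5)

Substitute v = (169 − 17u)/7:
338u² − 5746u + 20280 = 0  ⟹  u² − 17u + 60 = 0
u = 12 or u = 5, giving (12, −5) and (5, 12).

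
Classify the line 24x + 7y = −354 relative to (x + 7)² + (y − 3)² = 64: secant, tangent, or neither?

Substituting the line into the circle gives 625x² + 18686x + 139890 = 0.
Discriminant = (18686)² − 4·625·(139890) = −558404 < 0.
No real roots: the line does not meet the circle.

neither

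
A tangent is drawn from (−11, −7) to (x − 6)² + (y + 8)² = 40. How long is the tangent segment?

With centre O = (6, −8), |OP|² = 290 and r² = 40.
By the tangent–radius right angle, tangent length = √(|PO|² − r²) = √250 = 5√10.

5√10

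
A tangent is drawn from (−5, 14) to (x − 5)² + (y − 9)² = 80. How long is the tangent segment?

3√5

Centre (5, 9), r² = 80. |PO|² = (−10)² + (5)² = 125.
Power of the point: PT² = |PO|² − r² = 45, so PT = 3√5.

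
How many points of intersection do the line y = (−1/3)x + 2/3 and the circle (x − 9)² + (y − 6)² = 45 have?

0

Substituting the line into the circle gives 10x² − 130x + 580 = 0.
Δ = 16900 − 23200 = −6300.
No real roots: the line does not meet the circle.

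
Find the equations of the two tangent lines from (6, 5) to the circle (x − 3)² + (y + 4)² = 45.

2x + y = 17 and x − 2y = −4

Let a tangent through (6, 5) have slope m. Its distance from (3, −4) must equal 3√5:
[m·(−3) − (−9)]² = 45(m² + 1)
2m² + 3m − 2 = 0, so m = −2 or m = 1/2.
With m = −2: 2x + y = 17. With m = 1/2: x − 2y = −4.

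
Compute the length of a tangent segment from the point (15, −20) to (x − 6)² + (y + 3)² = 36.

Centre (6, −3), r² = 36. |PO|² = (9)² + (−17)² = 370.
Power of the point: PT² = |PO|² − r² = 334, so PT = √334.

√334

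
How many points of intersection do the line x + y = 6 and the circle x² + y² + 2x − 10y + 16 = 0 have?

Centre (−1, 5), r² = 10. Distance² from centre to line = (−2)²/2 = 2.
Since d² < r², the line cuts the circle twice.

2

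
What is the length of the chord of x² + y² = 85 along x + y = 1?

Centre (0, 0), r² = 85. Perpendicular distance d from centre to line = |−1| / √2 = 1/√2.
Half the chord is √(r² − d²) = √(169/2), so the full chord is 13√2.

13√2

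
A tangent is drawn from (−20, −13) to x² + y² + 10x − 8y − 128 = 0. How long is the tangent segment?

With centre O = (−5, 4), |OP|² = 514 and r² = 169.
The tangent meets the radius at right angles, so tangent² = |PO|² − r² = 514 − 169 = 345.

√345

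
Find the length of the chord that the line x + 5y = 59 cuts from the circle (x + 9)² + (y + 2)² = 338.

4√26

The distance from (−9, −2) to the line is 78/√26, and r² = 338.
Chord = 2√(r² − d²) = 2·√(104) = 4√26.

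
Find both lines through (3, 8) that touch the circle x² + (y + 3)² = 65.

4x − 7y = −44 and 7x + 4y = 53

A line y − (8) = m(x − (3)) is tangent when its distance from (0, −3) is √65:
(−3m − (−11))² = 65(m² + 1)
28m² + 33m − 28 = 0, so m = 4/7 or m = −7/4.
Through (3, 8) these give 4x − 7y = −44 and 7x + 4y = 53.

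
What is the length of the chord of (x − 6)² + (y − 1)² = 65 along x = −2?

The distance from (6, 1) to the line is 8, and r² = 65.
Half the chord is √(r² − d²) = √(1), so the full chord is 2.

2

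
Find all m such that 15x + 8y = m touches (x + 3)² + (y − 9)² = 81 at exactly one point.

For a tangent, require d(centre, line) = r = 9.
|15·(−3) + 8·9 − m| / √289 = 9
|m − (27)| = 9·17, so m = 180 or m = −126.

m = −126 or m = 180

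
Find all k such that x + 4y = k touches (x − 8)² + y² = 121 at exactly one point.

k = 8 ± 11√17

For a tangent, require d(centre, line) = r = 11.
|1·8 + 4·0 − k| / √17 = 11
|k − (8)| = 11√17.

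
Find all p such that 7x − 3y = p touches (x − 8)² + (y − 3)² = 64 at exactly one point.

The line touches the circle iff its distance from (8, 3) is 8:
|7·8 − 3·3 − p| / √58 = 8
|p − (47)| = 8√58.

p = 47 ± 8√58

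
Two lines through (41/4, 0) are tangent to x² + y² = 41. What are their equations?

4x + 5y = 41 and 4x − 5y = 41

Let a tangent through (41/4, 0) have slope m. Its distance from (0, 0) must equal √41:
[m·(−41/4) − (0)]² = 41(m² + 1)
25m² − 16 = 0, so m = −4/5 or m = 4/5.
With m = −4/5: 4x + 5y = 41. With m = 4/5: 4x − 5y = 41.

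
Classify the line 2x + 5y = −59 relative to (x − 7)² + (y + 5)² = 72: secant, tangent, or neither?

Centre (7, −5), r² = 72. Distance² from centre to line = (48)²/29 = 2304/29.
Since d² > r², the line lies outside the circle.

neither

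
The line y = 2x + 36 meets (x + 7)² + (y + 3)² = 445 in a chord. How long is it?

16√5

Centre (−7, −3), r² = 445. Perpendicular distance d from centre to line = |25| / √5 = 25/√5.
Chord = 2√(r² − d²) = 2·√(320) = 16√5.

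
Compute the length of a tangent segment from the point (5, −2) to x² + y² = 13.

The centre is (0, 0) and r = √13. The square of the distance from P to the centre is 25 + 4 = 29.
The tangent meets the radius at right angles, so tangent² = |PO|² − r² = 29 − 13 = 16.

4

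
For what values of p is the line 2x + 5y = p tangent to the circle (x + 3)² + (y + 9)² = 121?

The line touches the circle iff its distance from (−3, −9) is 11:
|2·(−3) + 5·(−9) − p| / √29 = 11
|p − (−51)| = 11√29.

p = −51 ± 11√29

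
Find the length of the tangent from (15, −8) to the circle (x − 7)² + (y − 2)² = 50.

The centre is (7, 2) and r = 5√2. The square of the distance from P to the centre is 64 + 100 = 164.
By the tangent–radius right angle, tangent length = √(|PO|² − r²) = √114.

√114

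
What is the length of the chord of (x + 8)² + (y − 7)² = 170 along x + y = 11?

From the line, y = −x + 11. Substituting:
2x² + 8x − 90 = 0  ⟹  x² + 4x − 45 = 0
x = 5 or x = −9, giving (5, 6) and (−9, 20).
|(5, 6) − (−9, 20)| = √((14)² + (−14)²) = 14√2.

14√2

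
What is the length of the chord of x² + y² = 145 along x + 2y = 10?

10√5

Express y = (10 − x)/2 and substitute into the circle:
5x² − 20x − 480 = 0  ⟹  x² − 4x − 96 = 0
x = 12 or x = −8, giving (12, −1) and (−8, 9).
Chord length = distance between (12, −1) and (−8, 9) = √500 = 10√5.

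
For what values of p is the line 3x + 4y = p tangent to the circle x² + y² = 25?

The line touches the circle iff its distance from (0, 0) is 5:
|3·0 + 4·0 − p| / √25 = 5
|p| = 5·5, so p = 25 or p = −25.

p = −25 or p = 25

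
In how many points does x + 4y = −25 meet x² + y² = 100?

2

Substituting the line into the circle gives 17x² + 50x − 975 = 0.
Δ = 2500 − (−66300) = 68800.
Two real roots: the line is a secant.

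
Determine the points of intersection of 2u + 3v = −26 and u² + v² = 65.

From the line, v = (−26 − 2u)/3. Substituting:
13u² + 104u + 91 = 0  ⟹  u² + 8u + 7 = 0
u = −1 or u = −7, giving (−1, −8) and (−7, −4).

(−7, −4) and (−1, −8)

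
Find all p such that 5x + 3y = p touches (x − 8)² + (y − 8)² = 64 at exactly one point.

For a tangent, require d(centre, line) = r = 8.
|5·8 + 3·8 − p| / √34 = 8
|p − (64)| = 8√34.

p = 64 ± 8√34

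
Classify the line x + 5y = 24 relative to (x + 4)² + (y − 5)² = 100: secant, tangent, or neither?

Substituting the line into the circle gives 26x² + 202x − 2099 = 0.
Δ = 40804 − (−218296) = 259100.
Two real roots: the line is a secant.

secant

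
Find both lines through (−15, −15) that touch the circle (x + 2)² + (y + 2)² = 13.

A line y − (−15) = m(x − (−15)) is tangent when its distance from (−2, −2) is √13:
[m·(13) − (13)]² = 13(m² + 1)
6m² − 13m + 6 = 0, so m = 2/3 or m = 3/2.
Through (−15, −15) these give 2x − 3y = 15 and 3x − 2y = −15.

2x − 3y = 15 and 3x − 2y = −15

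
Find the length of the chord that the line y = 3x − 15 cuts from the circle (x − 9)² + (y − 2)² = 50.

4√10

The distance from (9, 2) to the line is 10/√10, and r² = 50.
Chord = 2√(r² − d²) = 2·√(40) = 4√10.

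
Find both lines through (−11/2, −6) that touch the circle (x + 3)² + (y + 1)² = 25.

4x + 3y = −40 and y = −6

Let a tangent through (−11/2, −6) have slope m. Its distance from (−3, −1) must equal 5:
[m·(5/2) − (5)]² = 25(m² + 1)
3m² + 4m = 0, so m = −4/3 or m = 0.
With m = −4/3: 4x + 3y = −40. With m = 0: y = −6.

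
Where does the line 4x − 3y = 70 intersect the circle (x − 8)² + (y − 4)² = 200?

(10, −10) and (22, 6)

Express y = (−70 + 4x)/3 and substitute into the circle:
25x² − 800x + 5500 = 0  ⟹  x² − 32x + 220 = 0
x = 22 or x = 10, giving (22, 6) and (10, −10).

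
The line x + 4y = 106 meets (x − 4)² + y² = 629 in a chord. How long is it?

2√17

Substitute y = (106 − x)/4:
17x² − 340x + 1428 = 0  ⟹  x² − 20x + 84 = 0
x = 14 or x = 6, giving (14, 23) and (6, 25).
Chord length = distance between (14, 23) and (6, 25) = √68 = 2√17.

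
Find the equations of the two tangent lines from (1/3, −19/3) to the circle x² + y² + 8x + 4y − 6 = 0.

Write the tangent as mx − y + (−19/3 − m·(1/3)) = 0 and set its distance from the centre to √26:
[m·(−13/3) − (13/3)]² = 26(m² + 1)
5m² − 26m + 5 = 0, so m = 1/5 or m = 5.
Through (1/3, −19/3) these give x − 5y = 32 and 5x − y = 8.

x − 5y = 32 and 5x − y = 8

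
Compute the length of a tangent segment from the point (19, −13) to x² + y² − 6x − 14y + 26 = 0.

4√39

With centre O = (3, 7), |OP|² = 656 and r² = 32.
By the tangent–radius right angle, tangent length = √(|PO|² − r²) = √624 = 4√39.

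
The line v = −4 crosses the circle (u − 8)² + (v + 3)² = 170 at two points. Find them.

(−5, −4) and (21, −4)

Substitute v = −4:
u² − 16u − 105 = 0
u = 21 or u = −5, giving (21, −4) and (−5, −4).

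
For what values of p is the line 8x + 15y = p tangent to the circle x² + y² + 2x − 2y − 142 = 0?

The line touches the circle iff its distance from (−1, 1) is 12:
|8·(−1) + 15·1 − p| / √289 = 12
|p − (7)| = 12·17, so p = 211 or p = −197.

p = −197 or p = 211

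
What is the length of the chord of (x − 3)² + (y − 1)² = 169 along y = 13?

10

From the line, y = 13. Substituting:
x² − 6x − 16 = 0
x = 8 or x = −2, giving (8, 13) and (−2, 13).
|(8, 13) − (−2, 13)| = √((10)² + (0)²) = 10.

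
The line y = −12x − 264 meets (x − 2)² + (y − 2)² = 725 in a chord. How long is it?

Centre (2, 2), r² = 725. Perpendicular distance d from centre to line = |290| / √145 = 290/√145.
Chord = 2√(r² − d²) = 2·√(145) = 2√145.

2√145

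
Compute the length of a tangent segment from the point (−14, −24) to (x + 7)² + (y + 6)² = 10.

11√3

The centre is (−7, −6) and r = √10. The square of the distance from P to the centre is 49 + 324 = 373.
Power of the point: PT² = |PO|² − r² = 363, so PT = 11√3.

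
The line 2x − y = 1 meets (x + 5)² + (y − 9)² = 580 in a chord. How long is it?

20√5

The distance from (−5, 9) to the line is 20/√5, and r² = 580.
Chord = 2√(r² − d²) = 2·√(500) = 20√5.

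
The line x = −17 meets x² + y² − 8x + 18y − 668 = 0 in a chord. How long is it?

36

The line gives x = −17. Substituting into the circle:
y² + 18y − 243 = 0
y = 9 or y = −27, giving (−17, 9) and (−17, −27).
|(−17, 9) − (−17, −27)| = √((0)² + (36)²) = 36.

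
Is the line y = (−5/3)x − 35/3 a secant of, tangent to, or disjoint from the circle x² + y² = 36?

Centre (0, 0), r² = 36. Distance² from centre to line = (35)²/34 = 1225/34.
Since d² > r², the line lies outside the circle.

disjoint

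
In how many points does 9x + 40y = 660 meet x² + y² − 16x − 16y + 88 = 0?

0

Substituting the line into the circle gives 1681x² − 31720x + 154000 = 0.
Discriminant = (−31720)² − 4·1681·(154000) = −29337600 < 0.
No real roots: the line does not meet the circle.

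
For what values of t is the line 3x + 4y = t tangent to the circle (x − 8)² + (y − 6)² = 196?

t = −22 or t = 118

Tangency holds when the distance from the centre (8, 6) to the line equals the radius 14:
|3·8 + 4·6 − t| / √25 = 14
|t − (48)| = 14·5, so t = 118 or t = −22.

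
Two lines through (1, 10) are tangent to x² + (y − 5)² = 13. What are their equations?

A line y − (10) = m(x − (1)) is tangent when its distance from (0, 5) is √13:
(−1m − (−5))² = 13(m² + 1)
6m² + 5m − 6 = 0, so m = −3/2 or m = 2/3.
With m = −3/2: 3x + 2y = 23. With m = 2/3: 2x − 3y = −28.

3x + 2y = 23 and 2x − 3y = −28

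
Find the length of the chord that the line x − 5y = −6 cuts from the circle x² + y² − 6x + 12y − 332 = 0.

Substitute y = (6 + x)/5:
26x² − 78x − 7904 = 0  ⟹  x² − 3x − 304 = 0
x = 19 or x = −16, giving (19, 5) and (−16, −2).
Chord length = distance between (19, 5) and (−16, −2) = √1274 = 7√26.

7√26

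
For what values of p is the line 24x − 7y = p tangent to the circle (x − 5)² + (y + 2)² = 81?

The line touches the circle iff its distance from (5, −2) is 9:
|24·5 − 7·(−2) − p| / √625 = 9
|p − (134)| = 9·25, so p = 359 or p = −91.

p = −91 or p = 359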